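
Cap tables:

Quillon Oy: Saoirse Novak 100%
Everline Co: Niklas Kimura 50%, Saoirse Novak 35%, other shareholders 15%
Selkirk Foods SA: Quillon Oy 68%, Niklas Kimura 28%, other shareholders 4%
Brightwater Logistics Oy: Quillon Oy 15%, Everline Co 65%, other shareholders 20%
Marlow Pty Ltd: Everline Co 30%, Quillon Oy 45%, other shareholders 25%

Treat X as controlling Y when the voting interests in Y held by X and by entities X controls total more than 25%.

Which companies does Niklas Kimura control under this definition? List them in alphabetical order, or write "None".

Niklas holds 50% of Everline, so Niklas controls Everline.
Niklas holds 28% of Selkirk, so Niklas controls Selkirk.
Everline holds 65% of Brightwater, so Niklas controls Brightwater.
Everline holds 30% of Marlow, so Niklas controls Marlow.
No other company's threshold is met.

Brightwater Logistics Oy, Everline Co, Marlow Pty Ltd, Selkirk Foods SA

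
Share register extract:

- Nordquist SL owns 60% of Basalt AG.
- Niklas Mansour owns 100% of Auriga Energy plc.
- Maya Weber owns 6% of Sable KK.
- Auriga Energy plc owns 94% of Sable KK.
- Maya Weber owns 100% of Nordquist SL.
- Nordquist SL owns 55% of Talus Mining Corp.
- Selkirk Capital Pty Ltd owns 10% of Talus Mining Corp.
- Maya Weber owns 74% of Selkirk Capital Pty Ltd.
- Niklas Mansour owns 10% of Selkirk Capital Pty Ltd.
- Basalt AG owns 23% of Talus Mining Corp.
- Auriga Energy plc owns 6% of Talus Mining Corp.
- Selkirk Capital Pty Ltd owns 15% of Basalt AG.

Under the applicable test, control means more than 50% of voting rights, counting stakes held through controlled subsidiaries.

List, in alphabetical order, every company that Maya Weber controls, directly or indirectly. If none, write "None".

Maya holds 74% of Selkirk, so Maya controls Selkirk.
Maya holds 100% of Nordquist, so Maya controls Nordquist.
Selkirk and Nordquist together hold 15% + 60% = 75% of Basalt, so Maya controls Basalt.
Selkirk and Basalt and Nordquist together hold 10% + 23% + 55% = 88% of Talus, so Maya controls Talus.
No other company's threshold is met.

Basalt AG, Nordquist SL, Selkirk Capital Pty Ltd, Talus Mining Corp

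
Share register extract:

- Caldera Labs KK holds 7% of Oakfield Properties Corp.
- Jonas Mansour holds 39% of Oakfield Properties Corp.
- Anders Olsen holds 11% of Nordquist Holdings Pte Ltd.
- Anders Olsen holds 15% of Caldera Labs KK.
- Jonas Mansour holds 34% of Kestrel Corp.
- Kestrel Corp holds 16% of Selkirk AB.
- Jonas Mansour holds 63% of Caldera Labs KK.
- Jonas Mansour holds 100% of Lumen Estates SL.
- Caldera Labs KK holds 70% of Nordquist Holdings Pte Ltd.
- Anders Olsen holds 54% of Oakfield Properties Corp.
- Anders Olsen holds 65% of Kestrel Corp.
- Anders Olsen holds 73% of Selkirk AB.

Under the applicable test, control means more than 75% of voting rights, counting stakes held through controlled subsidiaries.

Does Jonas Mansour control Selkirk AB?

Jonas holds 100% of Lumen, so Jonas controls Lumen.
Neither Jonas nor any entity Jonas controls holds any voting interest in Selkirk.
So Jonas does not control Selkirk.

No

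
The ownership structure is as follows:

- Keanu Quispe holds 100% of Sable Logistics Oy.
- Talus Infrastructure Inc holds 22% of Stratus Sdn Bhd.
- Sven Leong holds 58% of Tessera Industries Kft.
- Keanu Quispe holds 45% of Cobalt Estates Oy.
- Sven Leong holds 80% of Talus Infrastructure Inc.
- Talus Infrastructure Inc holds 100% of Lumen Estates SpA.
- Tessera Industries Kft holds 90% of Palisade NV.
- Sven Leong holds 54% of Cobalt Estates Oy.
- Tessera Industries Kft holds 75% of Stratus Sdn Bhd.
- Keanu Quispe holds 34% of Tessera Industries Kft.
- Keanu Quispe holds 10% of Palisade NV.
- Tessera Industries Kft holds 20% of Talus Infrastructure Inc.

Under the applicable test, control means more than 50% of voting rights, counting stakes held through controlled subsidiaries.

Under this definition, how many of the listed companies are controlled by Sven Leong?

Sven holds 58% of Tessera, so Sven controls Tessera.
Sven holds 54% of Cobalt, so Sven controls Cobalt.
Tessera and Sven together hold 20% + 80% = 100% of Talus, so Sven controls Talus.
Tessera holds 90% of Palisade, so Sven controls Palisade.
Talus holds 100% of Lumen, so Sven controls Lumen.
Tessera and Talus together hold 75% + 22% = 97% of Stratus, so Sven controls Stratus.
No other company's threshold is met.
Sven controls 6 companies.

6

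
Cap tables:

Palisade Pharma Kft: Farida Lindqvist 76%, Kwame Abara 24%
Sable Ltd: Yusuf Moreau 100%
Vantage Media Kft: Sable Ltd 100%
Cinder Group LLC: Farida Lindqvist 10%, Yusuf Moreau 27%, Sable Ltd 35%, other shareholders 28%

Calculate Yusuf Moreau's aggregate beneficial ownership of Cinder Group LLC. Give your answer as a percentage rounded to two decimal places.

Yusuf reaches Cinder along 2 paths.
Direct stake: 27% = 27%.
Via Sable: 100% × 35% = 35%.
Total: 27% + 35% = 62%.
Rounded: 62.00%.

62.00%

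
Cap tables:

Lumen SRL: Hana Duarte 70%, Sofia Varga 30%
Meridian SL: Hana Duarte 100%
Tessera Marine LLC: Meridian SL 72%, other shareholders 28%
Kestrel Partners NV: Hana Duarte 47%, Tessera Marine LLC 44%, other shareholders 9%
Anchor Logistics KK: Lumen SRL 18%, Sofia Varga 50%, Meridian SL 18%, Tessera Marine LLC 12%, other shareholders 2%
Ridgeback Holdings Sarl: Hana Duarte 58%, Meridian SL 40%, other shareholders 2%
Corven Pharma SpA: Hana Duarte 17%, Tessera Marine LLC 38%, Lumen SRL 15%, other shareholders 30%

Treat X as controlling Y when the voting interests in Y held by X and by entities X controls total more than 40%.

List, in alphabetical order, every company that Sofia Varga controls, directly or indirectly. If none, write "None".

Anchor Logistics KK

Sofia holds 50% of Anchor, so Sofia controls Anchor.
No other company's threshold is met.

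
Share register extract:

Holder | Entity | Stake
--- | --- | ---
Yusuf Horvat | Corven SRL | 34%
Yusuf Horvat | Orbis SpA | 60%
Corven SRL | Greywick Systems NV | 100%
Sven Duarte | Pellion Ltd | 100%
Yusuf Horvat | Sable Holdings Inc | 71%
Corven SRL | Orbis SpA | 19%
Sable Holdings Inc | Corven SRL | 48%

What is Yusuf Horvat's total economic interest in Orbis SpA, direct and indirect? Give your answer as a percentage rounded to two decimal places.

Yusuf reaches Orbis along 3 paths.
Via Sable → Corven: 71% × 48% × 19% = 6.4752%.
Via Corven: 34% × 19% = 6.46%.
Direct stake: 60% = 60%.
Total: 6.4752% + 6.46% + 60% = 72.9352%.
Rounded: 72.94%.

72.94%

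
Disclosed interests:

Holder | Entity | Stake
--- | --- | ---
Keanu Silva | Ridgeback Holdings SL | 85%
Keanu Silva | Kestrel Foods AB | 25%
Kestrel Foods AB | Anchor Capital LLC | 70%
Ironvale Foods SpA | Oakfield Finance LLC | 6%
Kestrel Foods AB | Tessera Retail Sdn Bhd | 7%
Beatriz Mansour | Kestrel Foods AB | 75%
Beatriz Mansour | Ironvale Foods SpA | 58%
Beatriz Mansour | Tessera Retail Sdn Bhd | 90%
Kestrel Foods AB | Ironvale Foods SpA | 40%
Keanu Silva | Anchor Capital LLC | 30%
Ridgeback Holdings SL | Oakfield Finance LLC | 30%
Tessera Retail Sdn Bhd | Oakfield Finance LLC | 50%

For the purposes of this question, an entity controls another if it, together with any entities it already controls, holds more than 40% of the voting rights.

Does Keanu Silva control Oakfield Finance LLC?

No

Keanu holds 85% of Ridgeback, so Keanu controls Ridgeback.
In Oakfield, Keanu's side holds only 30%, not > 40%.
So Keanu does not control Oakfield.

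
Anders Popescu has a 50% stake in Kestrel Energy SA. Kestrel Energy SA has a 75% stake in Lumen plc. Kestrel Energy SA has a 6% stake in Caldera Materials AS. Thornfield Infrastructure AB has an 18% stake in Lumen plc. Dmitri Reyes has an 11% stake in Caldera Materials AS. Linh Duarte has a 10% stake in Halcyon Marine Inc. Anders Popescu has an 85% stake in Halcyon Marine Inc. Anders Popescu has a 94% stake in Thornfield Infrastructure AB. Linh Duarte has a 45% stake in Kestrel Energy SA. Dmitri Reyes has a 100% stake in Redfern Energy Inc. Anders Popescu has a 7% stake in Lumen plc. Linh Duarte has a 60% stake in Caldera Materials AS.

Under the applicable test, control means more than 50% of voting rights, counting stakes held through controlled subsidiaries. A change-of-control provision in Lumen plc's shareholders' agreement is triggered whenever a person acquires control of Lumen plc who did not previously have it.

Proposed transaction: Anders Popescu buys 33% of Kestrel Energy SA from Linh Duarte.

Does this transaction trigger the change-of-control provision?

Yes

The purchase adds only to Anders's holdings (Linh's stake shrinks), so Anders is the only person who could newly come to control Lumen.
Anders holds 94% of Thornfield, so Anders controls Thornfield.
Anders holds 85% of Halcyon, so Anders controls Halcyon.
In Lumen, Anders's side holds only 18% + 7% = 25%, not > 50%.
So before the transaction, Anders does not control Lumen.
After the purchase, Anders's direct stake in Kestrel rises to 50% + 33% = 83%, and Linh's stake falls to 12%.
Anders holds 83% of Kestrel, so Anders controls Kestrel.
Thornfield and Kestrel and Anders together hold 18% + 75% + 7% = 100% of Lumen, so Anders controls Lumen.
Anders did not control Lumen before and does after, so the clause is triggered.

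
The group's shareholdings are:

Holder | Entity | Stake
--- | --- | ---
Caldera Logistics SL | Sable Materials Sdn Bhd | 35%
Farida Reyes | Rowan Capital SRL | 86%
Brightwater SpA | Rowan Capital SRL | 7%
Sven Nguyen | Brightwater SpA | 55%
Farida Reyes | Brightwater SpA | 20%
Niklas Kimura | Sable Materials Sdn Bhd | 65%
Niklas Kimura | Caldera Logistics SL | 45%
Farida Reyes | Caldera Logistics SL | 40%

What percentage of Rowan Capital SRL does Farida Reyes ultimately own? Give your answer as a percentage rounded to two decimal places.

87.40%

Farida reaches Rowan along 2 paths.
Direct stake: 86% = 86%.
Via Brightwater: 20% × 7% = 1.4%.
Total: 86% + 1.4% = 87.4%.
Rounded: 87.40%.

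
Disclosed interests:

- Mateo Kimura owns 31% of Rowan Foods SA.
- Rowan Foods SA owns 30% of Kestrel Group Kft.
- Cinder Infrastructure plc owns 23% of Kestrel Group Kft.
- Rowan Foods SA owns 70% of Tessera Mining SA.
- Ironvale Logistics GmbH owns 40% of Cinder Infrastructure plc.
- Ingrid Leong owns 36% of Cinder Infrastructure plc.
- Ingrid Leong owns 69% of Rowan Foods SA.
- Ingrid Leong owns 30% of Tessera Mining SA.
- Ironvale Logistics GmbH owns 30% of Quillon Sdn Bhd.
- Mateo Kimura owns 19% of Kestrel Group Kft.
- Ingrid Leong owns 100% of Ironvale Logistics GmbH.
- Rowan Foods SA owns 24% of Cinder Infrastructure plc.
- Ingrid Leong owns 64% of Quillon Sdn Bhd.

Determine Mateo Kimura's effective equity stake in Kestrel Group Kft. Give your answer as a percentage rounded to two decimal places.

Mateo reaches Kestrel along 3 paths.
Via Rowan: 31% × 30% = 9.3%.
Via Rowan → Cinder: 31% × 24% × 23% = 1.7112%.
Direct stake: 19% = 19%.
Total: 9.3% + 1.7112% + 19% = 30.0112%.
Rounded: 30.01%.

30.01%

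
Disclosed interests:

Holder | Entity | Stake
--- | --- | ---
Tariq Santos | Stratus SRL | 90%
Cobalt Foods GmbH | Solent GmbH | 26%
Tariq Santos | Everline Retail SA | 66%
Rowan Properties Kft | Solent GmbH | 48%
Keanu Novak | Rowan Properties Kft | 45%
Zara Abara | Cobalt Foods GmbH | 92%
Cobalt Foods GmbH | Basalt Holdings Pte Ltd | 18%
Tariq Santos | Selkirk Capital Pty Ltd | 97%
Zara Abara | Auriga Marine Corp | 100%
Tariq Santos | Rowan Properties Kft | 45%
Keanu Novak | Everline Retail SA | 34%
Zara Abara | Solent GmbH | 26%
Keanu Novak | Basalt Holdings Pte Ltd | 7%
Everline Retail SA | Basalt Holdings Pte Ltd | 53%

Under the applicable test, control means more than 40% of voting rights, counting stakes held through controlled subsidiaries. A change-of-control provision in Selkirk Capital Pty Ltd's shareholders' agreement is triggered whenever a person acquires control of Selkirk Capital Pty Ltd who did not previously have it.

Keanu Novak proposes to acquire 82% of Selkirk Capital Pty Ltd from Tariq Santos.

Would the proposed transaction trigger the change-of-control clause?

Yes

The purchase adds only to Keanu's holdings (Tariq's stake shrinks), so Keanu is the only person who could newly come to control Selkirk.
Keanu holds 45% of Rowan, so Keanu controls Rowan.
Rowan holds 48% of Solent, so Keanu controls Solent.
Neither Keanu nor any entity Keanu controls holds any voting interest in Selkirk.
So before the transaction, Keanu does not control Selkirk.
After the purchase, Keanu holds 82% of Selkirk directly, and Tariq's stake falls to 15%.
Keanu holds 82% of Selkirk, so Keanu controls Selkirk.
Keanu did not control Selkirk before and does after, so the clause is triggered.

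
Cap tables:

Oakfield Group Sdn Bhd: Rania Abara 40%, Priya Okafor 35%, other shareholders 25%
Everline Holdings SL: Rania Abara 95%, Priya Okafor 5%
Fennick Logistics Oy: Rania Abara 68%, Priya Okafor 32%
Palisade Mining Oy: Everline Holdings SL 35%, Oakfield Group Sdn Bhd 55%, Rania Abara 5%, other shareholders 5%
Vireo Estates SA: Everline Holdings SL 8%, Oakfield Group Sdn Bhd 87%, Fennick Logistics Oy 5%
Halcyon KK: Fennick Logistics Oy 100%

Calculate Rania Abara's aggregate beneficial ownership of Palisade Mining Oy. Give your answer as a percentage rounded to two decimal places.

60.25%

Rania reaches Palisade along 3 paths.
Via Everline: 95% × 35% = 33.25%.
Via Oakfield: 40% × 55% = 22%.
Direct stake: 5% = 5%.
Total: 33.25% + 22% + 5% = 60.25%.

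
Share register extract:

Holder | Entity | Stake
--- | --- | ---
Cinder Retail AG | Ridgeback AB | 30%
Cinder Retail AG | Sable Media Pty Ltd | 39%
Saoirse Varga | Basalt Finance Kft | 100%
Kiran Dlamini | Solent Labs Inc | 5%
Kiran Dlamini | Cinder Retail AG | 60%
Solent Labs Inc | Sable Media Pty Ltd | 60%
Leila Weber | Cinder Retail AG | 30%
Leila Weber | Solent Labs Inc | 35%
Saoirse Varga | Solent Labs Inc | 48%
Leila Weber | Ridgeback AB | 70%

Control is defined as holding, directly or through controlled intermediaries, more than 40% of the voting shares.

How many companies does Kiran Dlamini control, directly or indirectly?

Kiran holds 60% of Cinder, so Kiran controls Cinder.
No other company's threshold is met.
Kiran controls 1 company.

1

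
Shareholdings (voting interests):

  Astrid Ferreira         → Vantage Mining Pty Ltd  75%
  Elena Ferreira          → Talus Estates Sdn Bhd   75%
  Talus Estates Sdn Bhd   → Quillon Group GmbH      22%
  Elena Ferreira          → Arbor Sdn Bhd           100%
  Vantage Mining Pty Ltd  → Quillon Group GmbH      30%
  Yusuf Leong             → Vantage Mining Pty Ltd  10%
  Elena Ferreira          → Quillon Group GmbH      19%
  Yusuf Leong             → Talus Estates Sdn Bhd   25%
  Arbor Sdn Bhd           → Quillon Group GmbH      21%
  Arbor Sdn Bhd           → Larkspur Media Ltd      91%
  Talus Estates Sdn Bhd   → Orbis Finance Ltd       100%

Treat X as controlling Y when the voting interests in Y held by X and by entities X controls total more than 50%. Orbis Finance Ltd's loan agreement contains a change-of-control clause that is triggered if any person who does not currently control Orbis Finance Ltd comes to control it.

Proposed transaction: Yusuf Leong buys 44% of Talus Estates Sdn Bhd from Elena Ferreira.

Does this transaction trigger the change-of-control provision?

Yes

The purchase adds only to Yusuf's holdings (Elena's stake shrinks), so Yusuf is the only person who could newly come to control Orbis.
Yusuf's largest direct stake is 25% in Talus, which does not meet the threshold, so Yusuf controls no company.
Neither Yusuf nor any entity Yusuf controls holds any voting interest in Orbis.
So before the transaction, Yusuf does not control Orbis.
After the purchase, Yusuf's direct stake in Talus rises to 25% + 44% = 69%, and Elena's stake falls to 31%.
Yusuf holds 69% of Talus, so Yusuf controls Talus.
Talus holds 100% of Orbis, so Yusuf controls Orbis.
Yusuf did not control Orbis before and does after, so the clause is triggered.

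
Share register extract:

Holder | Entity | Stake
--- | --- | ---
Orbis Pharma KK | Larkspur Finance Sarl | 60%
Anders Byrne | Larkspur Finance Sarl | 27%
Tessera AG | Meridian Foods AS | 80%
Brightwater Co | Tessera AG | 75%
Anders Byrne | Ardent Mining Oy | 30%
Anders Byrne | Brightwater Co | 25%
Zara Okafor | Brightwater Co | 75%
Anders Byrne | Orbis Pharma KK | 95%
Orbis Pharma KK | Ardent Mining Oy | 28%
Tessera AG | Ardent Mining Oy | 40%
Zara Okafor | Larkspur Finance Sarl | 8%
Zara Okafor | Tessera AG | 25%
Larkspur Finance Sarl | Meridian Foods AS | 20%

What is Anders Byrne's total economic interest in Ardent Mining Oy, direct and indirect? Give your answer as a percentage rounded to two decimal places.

Anders reaches Ardent along 3 paths.
Via Orbis: 95% × 28% = 26.6%.
Direct stake: 30% = 30%.
Via Brightwater → Tessera: 25% × 75% × 40% = 7.5%.
Total: 26.6% + 30% + 7.5% = 64.1%.
Rounded: 64.10%.

64.10%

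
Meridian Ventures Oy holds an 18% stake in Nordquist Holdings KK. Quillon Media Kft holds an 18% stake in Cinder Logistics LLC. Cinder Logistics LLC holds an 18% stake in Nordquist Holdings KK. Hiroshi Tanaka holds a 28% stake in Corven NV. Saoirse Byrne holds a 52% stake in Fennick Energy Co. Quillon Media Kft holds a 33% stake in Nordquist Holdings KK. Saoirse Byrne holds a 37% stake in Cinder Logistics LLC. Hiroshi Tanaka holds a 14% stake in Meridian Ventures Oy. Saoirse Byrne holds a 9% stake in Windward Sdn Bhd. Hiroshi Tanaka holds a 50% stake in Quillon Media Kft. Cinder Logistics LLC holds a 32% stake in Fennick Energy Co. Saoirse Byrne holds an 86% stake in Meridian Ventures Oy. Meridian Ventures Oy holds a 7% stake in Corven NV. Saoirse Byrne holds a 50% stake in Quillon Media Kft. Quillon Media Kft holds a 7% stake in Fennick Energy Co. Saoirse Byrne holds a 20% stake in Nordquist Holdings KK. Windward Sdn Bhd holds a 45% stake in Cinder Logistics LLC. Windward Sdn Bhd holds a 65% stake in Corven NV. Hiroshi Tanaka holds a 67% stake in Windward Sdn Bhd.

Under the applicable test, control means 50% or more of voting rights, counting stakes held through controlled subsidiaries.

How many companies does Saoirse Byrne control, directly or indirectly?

Saoirse holds 50% of Quillon, so Saoirse controls Quillon.
Saoirse holds 86% of Meridian, so Saoirse controls Meridian.
Saoirse and Quillon together hold 37% + 18% = 55% of Cinder, so Saoirse controls Cinder.
Saoirse and Cinder and Quillon together hold 52% + 32% + 7% = 91% of Fennick, so Saoirse controls Fennick.
Cinder and Quillon and Saoirse and Meridian together hold 18% + 33% + 20% + 18% = 89% of Nordquist, so Saoirse controls Nordquist.
No other company's threshold is met.
Saoirse controls 5 companies.

5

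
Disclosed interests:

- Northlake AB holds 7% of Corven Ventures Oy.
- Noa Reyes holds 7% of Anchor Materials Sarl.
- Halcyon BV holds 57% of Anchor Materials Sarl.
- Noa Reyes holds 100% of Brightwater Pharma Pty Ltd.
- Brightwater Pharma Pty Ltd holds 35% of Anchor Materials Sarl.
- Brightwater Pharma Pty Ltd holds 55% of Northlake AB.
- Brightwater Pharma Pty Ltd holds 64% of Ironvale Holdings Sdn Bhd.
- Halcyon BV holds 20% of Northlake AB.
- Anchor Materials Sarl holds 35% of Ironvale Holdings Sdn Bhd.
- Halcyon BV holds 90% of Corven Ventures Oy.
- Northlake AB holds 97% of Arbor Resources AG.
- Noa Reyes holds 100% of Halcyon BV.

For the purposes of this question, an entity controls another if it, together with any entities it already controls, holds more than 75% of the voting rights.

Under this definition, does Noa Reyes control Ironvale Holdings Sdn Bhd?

Yes

Noa holds 100% of Halcyon, so Noa controls Halcyon.
Noa holds 100% of Brightwater, so Noa controls Brightwater.
Halcyon and Brightwater and Noa together hold 57% + 35% + 7% = 99% of Anchor, so Noa controls Anchor.
Brightwater and Anchor together hold 64% + 35% = 99% of Ironvale, so Noa controls Ironvale.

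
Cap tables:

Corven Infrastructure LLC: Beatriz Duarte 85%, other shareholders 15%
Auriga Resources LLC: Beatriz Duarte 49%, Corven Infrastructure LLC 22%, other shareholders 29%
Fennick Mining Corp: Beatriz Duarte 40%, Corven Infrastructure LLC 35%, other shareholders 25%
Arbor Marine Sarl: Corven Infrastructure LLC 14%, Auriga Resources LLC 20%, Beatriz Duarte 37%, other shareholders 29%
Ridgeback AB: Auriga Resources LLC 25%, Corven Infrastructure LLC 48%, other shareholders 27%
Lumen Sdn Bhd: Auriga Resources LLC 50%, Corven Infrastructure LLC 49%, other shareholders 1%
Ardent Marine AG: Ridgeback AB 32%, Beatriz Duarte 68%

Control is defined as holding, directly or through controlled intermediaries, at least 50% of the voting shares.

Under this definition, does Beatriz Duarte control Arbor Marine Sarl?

Yes

Beatriz holds 85% of Corven, so Beatriz controls Corven.
Beatriz and Corven together hold 49% + 22% = 71% of Auriga, so Beatriz controls Auriga.
Corven and Auriga and Beatriz together hold 14% + 20% + 37% = 71% of Arbor, so Beatriz controls Arbor.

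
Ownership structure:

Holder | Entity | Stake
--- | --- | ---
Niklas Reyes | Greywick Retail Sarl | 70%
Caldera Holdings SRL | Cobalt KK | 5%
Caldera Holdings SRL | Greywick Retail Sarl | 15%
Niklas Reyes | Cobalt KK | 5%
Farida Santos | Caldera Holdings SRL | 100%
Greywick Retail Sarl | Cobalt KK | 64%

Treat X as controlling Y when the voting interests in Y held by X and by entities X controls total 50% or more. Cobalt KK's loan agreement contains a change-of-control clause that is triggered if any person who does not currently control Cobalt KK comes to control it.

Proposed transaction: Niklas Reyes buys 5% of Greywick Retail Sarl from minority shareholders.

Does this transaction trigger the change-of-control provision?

No

The purchase changes only Niklas's holdings, so Niklas is the only person who could newly come to control Cobalt.
Niklas holds 70% of Greywick, so Niklas controls Greywick.
Greywick and Niklas together hold 64% + 5% = 69% of Cobalt, so Niklas controls Cobalt.
So Niklas already controls Cobalt before the transaction.
After the purchase, Niklas's direct stake in Greywick rises to 70% + 5% = 75%.
Niklas controlled Cobalt already, so this is not a new person acquiring control; every other person's position is unchanged or reduced.
No new person acquires control, so the clause is not triggered.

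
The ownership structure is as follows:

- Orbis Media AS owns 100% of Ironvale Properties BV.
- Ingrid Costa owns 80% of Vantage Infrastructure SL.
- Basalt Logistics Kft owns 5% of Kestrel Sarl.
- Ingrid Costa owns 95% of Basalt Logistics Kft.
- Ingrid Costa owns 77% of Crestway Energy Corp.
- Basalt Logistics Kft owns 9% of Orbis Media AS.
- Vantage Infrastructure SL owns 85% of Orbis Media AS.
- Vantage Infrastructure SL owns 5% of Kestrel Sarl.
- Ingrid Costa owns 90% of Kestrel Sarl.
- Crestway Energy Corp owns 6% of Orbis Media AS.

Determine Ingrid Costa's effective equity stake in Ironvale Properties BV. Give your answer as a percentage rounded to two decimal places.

Ingrid reaches Ironvale along 3 paths.
Via Basalt → Orbis: 95% × 9% × 100% = 8.55%.
Via Crestway → Orbis: 77% × 6% × 100% = 4.62%.
Via Vantage → Orbis: 80% × 85% × 100% = 68%.
Total: 8.55% + 4.62% + 68% = 81.17%.

81.17%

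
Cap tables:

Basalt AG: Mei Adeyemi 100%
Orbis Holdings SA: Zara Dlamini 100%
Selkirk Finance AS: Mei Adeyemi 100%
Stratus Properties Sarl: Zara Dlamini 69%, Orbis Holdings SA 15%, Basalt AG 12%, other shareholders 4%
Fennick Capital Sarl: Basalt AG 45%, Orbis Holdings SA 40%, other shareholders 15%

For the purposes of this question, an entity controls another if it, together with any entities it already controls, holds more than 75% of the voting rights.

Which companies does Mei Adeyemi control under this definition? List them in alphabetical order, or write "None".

Mei holds 100% of Basalt, so Mei controls Basalt.
Mei holds 100% of Selkirk, so Mei controls Selkirk.
No other company's threshold is met.

Basalt AG, Selkirk Finance AS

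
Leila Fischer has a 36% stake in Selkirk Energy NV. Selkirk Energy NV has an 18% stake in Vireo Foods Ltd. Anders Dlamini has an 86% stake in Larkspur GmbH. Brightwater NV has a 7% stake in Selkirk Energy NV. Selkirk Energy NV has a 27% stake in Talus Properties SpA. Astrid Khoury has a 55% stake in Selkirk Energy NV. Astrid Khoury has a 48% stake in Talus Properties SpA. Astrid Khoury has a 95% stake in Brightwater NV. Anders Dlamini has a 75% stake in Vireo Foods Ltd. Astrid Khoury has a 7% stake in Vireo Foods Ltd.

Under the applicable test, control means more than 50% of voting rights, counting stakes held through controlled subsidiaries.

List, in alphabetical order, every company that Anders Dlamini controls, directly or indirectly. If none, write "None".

Larkspur GmbH, Vireo Foods Ltd

Anders holds 75% of Vireo, so Anders controls Vireo.
Anders holds 86% of Larkspur, so Anders controls Larkspur.
No other company's threshold is met.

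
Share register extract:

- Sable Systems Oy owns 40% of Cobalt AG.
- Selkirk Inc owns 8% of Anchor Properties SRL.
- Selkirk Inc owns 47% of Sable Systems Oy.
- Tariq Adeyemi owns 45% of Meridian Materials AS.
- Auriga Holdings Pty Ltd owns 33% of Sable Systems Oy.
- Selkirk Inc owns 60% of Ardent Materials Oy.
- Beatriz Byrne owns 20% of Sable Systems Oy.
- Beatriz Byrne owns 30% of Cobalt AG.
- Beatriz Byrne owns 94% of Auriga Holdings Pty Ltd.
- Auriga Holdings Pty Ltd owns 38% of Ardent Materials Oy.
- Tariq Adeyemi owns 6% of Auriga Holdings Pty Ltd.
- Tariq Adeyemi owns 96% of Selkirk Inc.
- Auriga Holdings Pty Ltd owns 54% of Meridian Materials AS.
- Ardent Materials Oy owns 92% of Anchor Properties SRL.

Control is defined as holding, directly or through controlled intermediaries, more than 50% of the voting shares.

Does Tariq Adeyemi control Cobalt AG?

Tariq holds 96% of Selkirk, so Tariq controls Selkirk.
Selkirk holds 60% of Ardent, so Tariq controls Ardent.
Selkirk and Ardent together hold 8% + 92% = 100% of Anchor, so Tariq controls Anchor.
Neither Tariq nor any entity Tariq controls holds any voting interest in Cobalt.
So Tariq does not control Cobalt.

No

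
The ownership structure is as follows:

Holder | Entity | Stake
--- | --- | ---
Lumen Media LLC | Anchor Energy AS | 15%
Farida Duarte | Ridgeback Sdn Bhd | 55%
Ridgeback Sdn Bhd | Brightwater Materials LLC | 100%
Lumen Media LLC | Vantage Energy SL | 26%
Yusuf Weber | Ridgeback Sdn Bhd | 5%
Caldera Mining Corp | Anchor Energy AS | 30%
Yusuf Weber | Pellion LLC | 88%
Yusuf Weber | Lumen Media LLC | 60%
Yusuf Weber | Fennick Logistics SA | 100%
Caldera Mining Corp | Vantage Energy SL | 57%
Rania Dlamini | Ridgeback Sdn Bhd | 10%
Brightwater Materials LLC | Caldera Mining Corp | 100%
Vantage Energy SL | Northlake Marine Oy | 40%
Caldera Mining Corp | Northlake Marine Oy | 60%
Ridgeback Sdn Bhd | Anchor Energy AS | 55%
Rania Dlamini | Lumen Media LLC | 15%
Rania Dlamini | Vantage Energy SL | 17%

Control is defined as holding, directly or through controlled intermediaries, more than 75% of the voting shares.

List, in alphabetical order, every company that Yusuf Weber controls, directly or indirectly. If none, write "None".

Fennick Logistics SA, Pellion LLC

Yusuf holds 88% of Pellion, so Yusuf controls Pellion.
Yusuf holds 100% of Fennick, so Yusuf controls Fennick.
No other company's threshold is met.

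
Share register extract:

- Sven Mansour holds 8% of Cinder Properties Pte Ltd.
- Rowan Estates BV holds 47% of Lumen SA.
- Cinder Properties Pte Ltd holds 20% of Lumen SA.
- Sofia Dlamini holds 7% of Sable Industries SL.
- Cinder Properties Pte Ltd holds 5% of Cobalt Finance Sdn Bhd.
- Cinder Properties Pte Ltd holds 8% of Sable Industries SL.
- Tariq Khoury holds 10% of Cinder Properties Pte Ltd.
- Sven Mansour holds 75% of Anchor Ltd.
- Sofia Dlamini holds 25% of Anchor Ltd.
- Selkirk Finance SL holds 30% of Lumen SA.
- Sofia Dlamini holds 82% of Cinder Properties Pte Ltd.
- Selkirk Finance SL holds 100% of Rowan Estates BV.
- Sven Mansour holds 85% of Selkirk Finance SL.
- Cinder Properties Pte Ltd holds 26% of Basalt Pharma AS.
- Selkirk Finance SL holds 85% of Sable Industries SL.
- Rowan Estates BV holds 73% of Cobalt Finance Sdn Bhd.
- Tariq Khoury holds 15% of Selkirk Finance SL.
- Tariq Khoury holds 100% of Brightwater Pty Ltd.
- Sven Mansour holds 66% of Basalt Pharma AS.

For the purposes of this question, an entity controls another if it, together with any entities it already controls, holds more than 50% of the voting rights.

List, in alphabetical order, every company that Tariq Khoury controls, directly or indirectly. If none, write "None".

Brightwater Pty Ltd

Tariq holds 100% of Brightwater, so Tariq controls Brightwater.
No other company's threshold is met.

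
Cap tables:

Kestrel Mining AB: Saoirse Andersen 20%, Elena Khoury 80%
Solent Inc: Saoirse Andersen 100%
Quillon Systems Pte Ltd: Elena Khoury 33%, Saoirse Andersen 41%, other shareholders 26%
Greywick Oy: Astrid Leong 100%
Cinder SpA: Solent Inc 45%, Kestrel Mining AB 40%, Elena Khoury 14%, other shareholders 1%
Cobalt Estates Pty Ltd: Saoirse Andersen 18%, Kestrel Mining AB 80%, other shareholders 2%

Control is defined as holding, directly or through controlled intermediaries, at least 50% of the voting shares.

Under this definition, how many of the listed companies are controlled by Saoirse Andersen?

1

Saoirse holds 100% of Solent, so Saoirse controls Solent.
No other company's threshold is met.
Saoirse controls 1 company.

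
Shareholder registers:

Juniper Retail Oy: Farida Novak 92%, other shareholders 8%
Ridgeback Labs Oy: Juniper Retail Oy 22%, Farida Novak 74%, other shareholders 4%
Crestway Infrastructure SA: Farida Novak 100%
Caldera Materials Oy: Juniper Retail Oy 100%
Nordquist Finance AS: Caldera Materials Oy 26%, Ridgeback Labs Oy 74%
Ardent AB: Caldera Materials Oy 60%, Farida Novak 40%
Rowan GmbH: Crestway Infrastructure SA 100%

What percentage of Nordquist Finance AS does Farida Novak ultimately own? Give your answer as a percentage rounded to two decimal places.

93.66%

Farida reaches Nordquist along 3 paths.
Via Juniper → Caldera: 92% × 100% × 26% = 23.92%.
Via Juniper → Ridgeback: 92% × 22% × 74% = 14.9776%.
Via Ridgeback: 74% × 74% = 54.76%.
Total: 23.92% + 14.9776% + 54.76% = 93.6576%.
Rounded: 93.66%.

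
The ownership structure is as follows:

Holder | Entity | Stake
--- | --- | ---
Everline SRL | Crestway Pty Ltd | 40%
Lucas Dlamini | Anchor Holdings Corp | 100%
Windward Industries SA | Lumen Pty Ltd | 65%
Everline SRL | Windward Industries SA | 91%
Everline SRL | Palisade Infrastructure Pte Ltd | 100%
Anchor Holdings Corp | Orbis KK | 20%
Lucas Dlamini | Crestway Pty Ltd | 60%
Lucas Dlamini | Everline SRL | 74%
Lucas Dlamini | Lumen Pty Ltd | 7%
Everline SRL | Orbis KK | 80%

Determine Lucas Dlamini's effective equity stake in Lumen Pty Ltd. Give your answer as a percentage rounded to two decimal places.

Lucas reaches Lumen along 2 paths.
Via Everline → Windward: 74% × 91% × 65% = 43.771%.
Direct stake: 7% = 7%.
Total: 43.771% + 7% = 50.771%.
Rounded: 50.77%.

50.77%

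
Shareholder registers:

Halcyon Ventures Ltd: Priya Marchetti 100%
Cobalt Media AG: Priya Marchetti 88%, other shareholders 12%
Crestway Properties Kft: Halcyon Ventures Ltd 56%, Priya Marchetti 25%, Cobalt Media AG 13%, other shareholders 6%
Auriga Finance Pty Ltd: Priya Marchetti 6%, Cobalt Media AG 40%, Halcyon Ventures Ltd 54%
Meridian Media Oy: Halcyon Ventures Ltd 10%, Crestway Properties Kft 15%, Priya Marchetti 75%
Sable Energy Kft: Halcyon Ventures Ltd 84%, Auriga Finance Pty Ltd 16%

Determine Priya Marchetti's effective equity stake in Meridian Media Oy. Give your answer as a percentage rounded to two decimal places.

98.87%

Priya reaches Meridian along 5 paths.
Via Halcyon: 100% × 10% = 10%.
Via Halcyon → Crestway: 100% × 56% × 15% = 8.4%.
Via Crestway: 25% × 15% = 3.75%.
Via Cobalt → Crestway: 88% × 13% × 15% = 1.716%.
Direct stake: 75% = 75%.
Total: 10% + 8.4% + 3.75% + 1.716% + 75% = 98.866%.
Rounded: 98.87%.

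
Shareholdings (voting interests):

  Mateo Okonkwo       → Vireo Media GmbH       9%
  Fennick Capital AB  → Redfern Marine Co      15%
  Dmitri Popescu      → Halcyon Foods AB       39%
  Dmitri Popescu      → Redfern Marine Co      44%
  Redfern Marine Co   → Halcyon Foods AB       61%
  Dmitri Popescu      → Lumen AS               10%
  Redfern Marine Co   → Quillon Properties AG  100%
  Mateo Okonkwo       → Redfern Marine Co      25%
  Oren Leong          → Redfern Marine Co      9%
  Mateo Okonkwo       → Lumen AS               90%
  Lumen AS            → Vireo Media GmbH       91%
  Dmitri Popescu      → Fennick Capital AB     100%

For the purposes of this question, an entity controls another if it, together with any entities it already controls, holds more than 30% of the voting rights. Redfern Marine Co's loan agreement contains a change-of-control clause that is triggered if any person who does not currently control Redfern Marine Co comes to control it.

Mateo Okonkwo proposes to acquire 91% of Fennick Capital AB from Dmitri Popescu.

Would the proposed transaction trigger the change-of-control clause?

Yes

The purchase adds only to Mateo's holdings (Dmitri's stake shrinks), so Mateo is the only person who could newly come to control Redfern.
Mateo holds 90% of Lumen, so Mateo controls Lumen.
Mateo and Lumen together hold 9% + 91% = 100% of Vireo, so Mateo controls Vireo.
In Redfern, Mateo's side holds only 25%, not > 30%.
So before the transaction, Mateo does not control Redfern.
After the purchase, Mateo holds 91% of Fennick directly, and Dmitri's stake falls to 9%.
Mateo holds 91% of Fennick, so Mateo controls Fennick.
Mateo and Fennick together hold 25% + 15% = 40% of Redfern, so Mateo controls Redfern.
Mateo did not control Redfern before and does after, so the clause is triggered.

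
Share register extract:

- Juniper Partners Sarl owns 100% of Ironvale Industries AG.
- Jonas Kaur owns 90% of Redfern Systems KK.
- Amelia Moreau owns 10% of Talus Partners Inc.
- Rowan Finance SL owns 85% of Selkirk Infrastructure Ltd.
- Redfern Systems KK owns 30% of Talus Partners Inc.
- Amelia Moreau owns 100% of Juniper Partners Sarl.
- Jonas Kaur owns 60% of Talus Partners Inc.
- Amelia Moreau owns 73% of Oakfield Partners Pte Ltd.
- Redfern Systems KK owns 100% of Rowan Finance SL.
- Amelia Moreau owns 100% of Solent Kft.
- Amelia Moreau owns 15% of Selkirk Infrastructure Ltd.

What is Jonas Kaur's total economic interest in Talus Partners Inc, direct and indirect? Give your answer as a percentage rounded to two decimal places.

Jonas reaches Talus along 2 paths.
Via Redfern: 90% × 30% = 27%.
Direct stake: 60% = 60%.
Total: 27% + 60% = 87%.
Rounded: 87.00%.

87.00%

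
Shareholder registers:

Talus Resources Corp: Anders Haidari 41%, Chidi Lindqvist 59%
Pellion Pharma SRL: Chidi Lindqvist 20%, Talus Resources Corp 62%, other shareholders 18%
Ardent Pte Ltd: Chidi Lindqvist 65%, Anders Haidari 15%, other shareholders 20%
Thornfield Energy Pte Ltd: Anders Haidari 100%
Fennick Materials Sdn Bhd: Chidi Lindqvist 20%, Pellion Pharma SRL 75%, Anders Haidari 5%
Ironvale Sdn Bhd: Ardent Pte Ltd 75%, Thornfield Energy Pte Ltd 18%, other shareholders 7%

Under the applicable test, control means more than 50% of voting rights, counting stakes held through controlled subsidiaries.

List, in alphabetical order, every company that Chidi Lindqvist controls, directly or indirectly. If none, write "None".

Chidi holds 59% of Talus, so Chidi controls Talus.
Chidi and Talus together hold 20% + 62% = 82% of Pellion, so Chidi controls Pellion.
Chidi holds 65% of Ardent, so Chidi controls Ardent.
Chidi and Pellion together hold 20% + 75% = 95% of Fennick, so Chidi controls Fennick.
Ardent holds 75% of Ironvale, so Chidi controls Ironvale.
No other company's threshold is met.

Ardent Pte Ltd, Fennick Materials Sdn Bhd, Ironvale Sdn Bhd, Pellion Pharma SRL, Talus Resources Corp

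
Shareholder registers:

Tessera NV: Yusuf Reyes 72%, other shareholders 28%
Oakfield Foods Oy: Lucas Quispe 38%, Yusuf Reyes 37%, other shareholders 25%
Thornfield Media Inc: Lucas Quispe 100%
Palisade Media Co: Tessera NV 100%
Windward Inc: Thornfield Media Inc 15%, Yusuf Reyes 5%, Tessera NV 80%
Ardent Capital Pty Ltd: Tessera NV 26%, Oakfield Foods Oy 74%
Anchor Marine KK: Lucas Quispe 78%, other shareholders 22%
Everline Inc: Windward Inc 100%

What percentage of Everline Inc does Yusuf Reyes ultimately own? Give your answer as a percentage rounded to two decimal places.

Yusuf reaches Everline along 2 paths.
Via Windward: 5% × 100% = 5%.
Via Tessera → Windward: 72% × 80% × 100% = 57.6%.
Total: 5% + 57.6% = 62.6%.
Rounded: 62.60%.

62.60%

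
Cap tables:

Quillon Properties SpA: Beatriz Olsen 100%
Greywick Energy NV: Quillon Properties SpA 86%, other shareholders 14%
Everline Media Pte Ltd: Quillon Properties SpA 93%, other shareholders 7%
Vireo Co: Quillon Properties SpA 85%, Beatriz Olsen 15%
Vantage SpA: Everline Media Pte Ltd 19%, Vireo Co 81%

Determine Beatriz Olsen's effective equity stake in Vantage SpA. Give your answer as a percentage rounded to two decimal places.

98.67%

Beatriz reaches Vantage along 3 paths.
Via Quillon → Everline: 100% × 93% × 19% = 17.67%.
Via Quillon → Vireo: 100% × 85% × 81% = 68.85%.
Via Vireo: 15% × 81% = 12.15%.
Total: 17.67% + 68.85% + 12.15% = 98.67%.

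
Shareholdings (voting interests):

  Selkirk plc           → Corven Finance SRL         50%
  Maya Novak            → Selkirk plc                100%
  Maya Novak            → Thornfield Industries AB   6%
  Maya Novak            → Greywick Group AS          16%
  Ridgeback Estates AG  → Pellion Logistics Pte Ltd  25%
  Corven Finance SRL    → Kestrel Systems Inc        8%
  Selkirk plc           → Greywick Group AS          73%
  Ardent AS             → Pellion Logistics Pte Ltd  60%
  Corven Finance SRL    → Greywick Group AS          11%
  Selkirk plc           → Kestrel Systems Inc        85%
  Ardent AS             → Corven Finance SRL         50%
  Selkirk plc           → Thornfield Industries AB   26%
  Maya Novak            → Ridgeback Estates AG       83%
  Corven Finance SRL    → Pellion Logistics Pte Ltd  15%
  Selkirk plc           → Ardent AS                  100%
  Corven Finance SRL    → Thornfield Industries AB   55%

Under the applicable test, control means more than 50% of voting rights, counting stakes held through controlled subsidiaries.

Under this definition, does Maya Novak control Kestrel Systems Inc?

Maya holds 100% of Selkirk, so Maya controls Selkirk.
Selkirk holds 100% of Ardent, so Maya controls Ardent.
Selkirk and Ardent together hold 50% + 50% = 100% of Corven, so Maya controls Corven.
Selkirk and Corven together hold 85% + 8% = 93% of Kestrel, so Maya controls Kestrel.

Yes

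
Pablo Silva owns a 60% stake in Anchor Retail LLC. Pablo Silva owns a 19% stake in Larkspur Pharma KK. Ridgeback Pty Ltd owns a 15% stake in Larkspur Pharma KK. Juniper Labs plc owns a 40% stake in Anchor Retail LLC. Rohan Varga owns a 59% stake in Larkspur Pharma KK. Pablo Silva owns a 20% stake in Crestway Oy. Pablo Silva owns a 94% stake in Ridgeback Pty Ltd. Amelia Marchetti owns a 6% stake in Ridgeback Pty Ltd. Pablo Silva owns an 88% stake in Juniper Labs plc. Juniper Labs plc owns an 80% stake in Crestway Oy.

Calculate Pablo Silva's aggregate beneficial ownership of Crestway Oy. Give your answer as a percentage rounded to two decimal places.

Pablo reaches Crestway along 2 paths.
Direct stake: 20% = 20%.
Via Juniper: 88% × 80% = 70.4%.
Total: 20% + 70.4% = 90.4%.
Rounded: 90.40%.

90.40%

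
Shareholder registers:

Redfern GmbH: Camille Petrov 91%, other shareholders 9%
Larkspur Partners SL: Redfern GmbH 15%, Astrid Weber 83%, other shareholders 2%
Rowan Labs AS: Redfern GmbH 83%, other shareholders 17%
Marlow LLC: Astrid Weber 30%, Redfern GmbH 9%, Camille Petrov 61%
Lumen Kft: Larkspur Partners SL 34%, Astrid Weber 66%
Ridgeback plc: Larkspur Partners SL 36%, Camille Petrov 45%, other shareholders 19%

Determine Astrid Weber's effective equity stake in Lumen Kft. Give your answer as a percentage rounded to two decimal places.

94.22%

Astrid reaches Lumen along 2 paths.
Via Larkspur: 83% × 34% = 28.22%.
Direct stake: 66% = 66%.
Total: 28.22% + 66% = 94.22%.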